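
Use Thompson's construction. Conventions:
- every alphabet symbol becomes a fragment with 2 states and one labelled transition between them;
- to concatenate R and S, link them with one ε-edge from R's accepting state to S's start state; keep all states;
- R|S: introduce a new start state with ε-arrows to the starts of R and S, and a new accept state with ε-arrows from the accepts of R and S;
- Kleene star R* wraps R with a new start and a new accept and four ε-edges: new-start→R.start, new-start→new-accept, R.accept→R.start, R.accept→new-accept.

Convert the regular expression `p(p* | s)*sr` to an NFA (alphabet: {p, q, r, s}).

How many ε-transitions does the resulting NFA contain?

Bottom-up over the parse tree:
Each of the 5 symbol leaves contributes 0 ε-transitions.
  p* : 4 ε-transitions
  p* | s : 8 ε-transitions
  (p* | s)* : 12 ε-transitions
  p(p* | s)*sr : 15 ε-transitions

15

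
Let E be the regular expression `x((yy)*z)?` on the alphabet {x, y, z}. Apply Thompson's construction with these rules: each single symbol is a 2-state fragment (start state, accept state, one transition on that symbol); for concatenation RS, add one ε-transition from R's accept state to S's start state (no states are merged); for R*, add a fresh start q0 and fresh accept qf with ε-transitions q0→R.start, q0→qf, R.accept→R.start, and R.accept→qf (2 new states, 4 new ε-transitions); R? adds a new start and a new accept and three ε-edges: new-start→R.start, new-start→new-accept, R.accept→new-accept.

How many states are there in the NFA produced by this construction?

Recursing over subexpressions:
Each of the 4 symbol leaves contributes a 2-state fragment.
  yy — 4 states
  (yy)* — 6 states
  (yy)*z — 8 states
  ((yy)*z)? — 10 states
  x((yy)*z)? — 12 states

12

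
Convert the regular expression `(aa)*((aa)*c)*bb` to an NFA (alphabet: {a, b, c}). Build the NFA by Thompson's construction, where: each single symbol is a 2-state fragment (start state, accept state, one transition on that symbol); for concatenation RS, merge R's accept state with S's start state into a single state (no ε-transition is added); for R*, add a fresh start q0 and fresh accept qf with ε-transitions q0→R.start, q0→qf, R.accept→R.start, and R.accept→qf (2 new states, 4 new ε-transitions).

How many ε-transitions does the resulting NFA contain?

12

Recursing over subexpressions:
Each of the 7 symbol leaves contributes 0 ε-transitions.
  aa — 0 ε-transitions
  (aa)* — 4 ε-transitions
  aa — 0 ε-transitions
  (aa)* — 4 ε-transitions
  (aa)*c — 4 ε-transitions
  ((aa)*c)* — 8 ε-transitions
  (aa)*((aa)*c)*bb — 12 ε-transitions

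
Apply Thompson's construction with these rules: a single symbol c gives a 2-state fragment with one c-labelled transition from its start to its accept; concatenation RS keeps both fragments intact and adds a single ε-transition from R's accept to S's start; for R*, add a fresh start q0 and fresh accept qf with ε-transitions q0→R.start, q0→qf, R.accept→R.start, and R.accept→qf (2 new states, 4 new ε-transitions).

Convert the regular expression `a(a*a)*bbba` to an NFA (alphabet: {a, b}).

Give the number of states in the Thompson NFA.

18

Recursing over subexpressions:
Each of the 7 symbol leaves contributes a 2-state fragment.
  a* → 4 states
  a*a → 6 states
  (a*a)* → 8 states
  a(a*a)*bbba → 18 states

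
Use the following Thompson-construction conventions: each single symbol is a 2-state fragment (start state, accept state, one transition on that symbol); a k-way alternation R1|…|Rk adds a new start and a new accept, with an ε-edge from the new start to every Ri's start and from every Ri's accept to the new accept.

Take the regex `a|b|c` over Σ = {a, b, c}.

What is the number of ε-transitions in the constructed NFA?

Recursing over subexpressions:
Each of the 3 symbol leaves contributes 0 ε-transitions.
  a|b|c — 6 ε-transitions

6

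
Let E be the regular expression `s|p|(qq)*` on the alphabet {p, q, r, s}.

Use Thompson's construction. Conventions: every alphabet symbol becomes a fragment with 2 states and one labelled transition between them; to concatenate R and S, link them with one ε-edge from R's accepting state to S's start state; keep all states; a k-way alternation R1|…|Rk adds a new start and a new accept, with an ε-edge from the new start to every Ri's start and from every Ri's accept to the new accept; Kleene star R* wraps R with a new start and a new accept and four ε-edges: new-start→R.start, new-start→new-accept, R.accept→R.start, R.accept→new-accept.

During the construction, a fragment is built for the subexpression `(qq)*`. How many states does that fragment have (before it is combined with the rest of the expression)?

Fragment for `(qq)*`:
Each of the 2 symbol leaves contributes a 2-state fragment.
  qq : 4 states
  (qq)* : 6 states

6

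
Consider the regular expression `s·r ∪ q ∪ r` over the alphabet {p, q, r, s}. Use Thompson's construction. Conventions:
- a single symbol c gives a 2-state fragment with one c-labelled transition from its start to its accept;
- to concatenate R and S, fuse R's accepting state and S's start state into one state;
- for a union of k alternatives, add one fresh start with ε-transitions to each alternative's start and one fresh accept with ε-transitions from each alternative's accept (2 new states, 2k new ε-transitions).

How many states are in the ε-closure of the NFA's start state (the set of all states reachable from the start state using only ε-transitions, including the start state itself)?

4

Work bottom-up. For each fragment F, track |ε-closure(F.start)| and whether F's accept lies in that closure (i.e. whether F accepts ε). A single-symbol fragment has closure size 1 and does not accept ε.
  s·r : same as the first factor's closure: |ε-closure| = 1
  s·r ∪ q ∪ r : new start ε-reaches every alternative's start; none of them accept ε, so the new accept is not reached: |ε-closure| = 1 + 1 + 1 + 1 = 4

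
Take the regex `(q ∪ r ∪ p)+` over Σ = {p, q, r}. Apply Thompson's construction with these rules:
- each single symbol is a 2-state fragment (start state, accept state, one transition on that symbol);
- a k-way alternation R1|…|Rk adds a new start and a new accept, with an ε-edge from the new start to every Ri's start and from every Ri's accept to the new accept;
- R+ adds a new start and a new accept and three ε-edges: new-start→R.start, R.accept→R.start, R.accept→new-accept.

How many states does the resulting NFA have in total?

Bottom-up over the parse tree:
Each of the 3 symbol leaves contributes a 2-state fragment.
  q ∪ r ∪ p : 8 states
  (q ∪ r ∪ p)+ : 10 states

10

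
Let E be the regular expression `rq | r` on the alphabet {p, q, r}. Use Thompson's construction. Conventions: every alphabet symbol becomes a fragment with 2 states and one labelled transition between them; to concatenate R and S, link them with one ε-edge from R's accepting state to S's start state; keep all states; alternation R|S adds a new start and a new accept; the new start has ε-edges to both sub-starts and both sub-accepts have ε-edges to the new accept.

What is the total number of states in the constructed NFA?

Recursing over subexpressions:
Each of the 3 symbol leaves contributes a 2-state fragment.
  rq : 4 states
  rq | r : 8 states

8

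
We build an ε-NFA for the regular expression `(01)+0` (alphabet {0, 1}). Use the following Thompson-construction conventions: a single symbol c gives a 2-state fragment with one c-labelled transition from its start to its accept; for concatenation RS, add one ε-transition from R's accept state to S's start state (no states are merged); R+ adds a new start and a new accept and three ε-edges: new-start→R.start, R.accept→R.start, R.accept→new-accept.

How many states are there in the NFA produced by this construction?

Per subexpression:
Each of the 3 symbol leaves contributes a 2-state fragment.
  01 = 4 states
  (01)+ = 6 states
  (01)+0 = 8 states

8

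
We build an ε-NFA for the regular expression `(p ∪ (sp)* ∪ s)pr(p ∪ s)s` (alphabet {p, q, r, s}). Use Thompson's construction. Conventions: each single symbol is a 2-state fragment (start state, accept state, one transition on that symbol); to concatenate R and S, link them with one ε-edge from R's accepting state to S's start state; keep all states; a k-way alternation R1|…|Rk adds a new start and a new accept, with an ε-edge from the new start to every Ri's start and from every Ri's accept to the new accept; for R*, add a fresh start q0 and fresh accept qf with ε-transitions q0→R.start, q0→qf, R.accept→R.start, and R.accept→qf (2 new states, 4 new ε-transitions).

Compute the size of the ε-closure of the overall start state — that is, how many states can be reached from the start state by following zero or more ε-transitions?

Let C(F) = |ε-closure(F.start)| within fragment F, and note whether F accepts ε. Symbol fragments have C = 1 and do not accept ε. Then:
  sp → |closure| equals the left operand's closure size = 1 (its accept is not ε-reachable, so the closure stops there)
  (sp)* → the star's fresh start ε-reaches both the body's start and the fresh accept: |closure| = 2 + 1 = 3
  p ∪ (sp)* ∪ s → new start ε-reaches every alternative's start; at least one alternative accepts ε, so the union's new accept is reached too: |closure| = 1 + 1 + 3 + 1 + 1 = 7
  p ∪ s → |closure| = 1 + 1 + 1 = 3 (the new accept is not ε-reachable since no branch accepts ε)
  (p ∪ (sp)* ∪ s)pr(p ∪ s)s → |closure| = 7 + 1 = 8 (closure spills across the concat boundary because the left factor accepts ε)

8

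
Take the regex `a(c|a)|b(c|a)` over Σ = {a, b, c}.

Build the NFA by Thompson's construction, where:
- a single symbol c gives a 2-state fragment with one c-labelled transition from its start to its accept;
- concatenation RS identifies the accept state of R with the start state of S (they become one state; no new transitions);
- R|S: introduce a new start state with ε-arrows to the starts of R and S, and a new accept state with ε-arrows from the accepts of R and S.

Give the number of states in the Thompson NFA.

16

By structural recursion:
Each of the 6 symbol leaves contributes a 2-state fragment.
  c|a : 6 states
  a(c|a) : 7 states
  c|a : 6 states
  b(c|a) : 7 states
  a(c|a)|b(c|a) : 16 states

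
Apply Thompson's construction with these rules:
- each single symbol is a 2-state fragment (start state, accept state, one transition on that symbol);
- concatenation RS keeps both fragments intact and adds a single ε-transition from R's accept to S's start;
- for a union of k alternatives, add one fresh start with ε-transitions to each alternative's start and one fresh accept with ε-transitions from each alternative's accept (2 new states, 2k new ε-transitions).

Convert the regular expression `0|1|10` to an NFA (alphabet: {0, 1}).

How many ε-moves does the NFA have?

7

By structural recursion:
Each of the 4 symbol leaves contributes 0 ε-transitions.
  10 — 1 ε-transition
  0|1|10 — 7 ε-transitions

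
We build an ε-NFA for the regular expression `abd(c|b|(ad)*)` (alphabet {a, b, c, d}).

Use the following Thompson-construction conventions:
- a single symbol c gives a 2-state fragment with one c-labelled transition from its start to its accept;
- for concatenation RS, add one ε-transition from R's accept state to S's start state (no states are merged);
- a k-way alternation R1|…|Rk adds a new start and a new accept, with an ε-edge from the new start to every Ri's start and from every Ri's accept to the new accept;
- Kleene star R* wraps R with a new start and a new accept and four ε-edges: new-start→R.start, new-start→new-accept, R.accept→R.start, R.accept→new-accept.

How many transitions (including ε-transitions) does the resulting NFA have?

21

Building bottom-up:
Each of the 7 symbol leaves contributes 1 transition (1 symbol, 0 ε).
  ad → 3 transitions (2 symbol, 1 ε)
  (ad)* → 7 transitions (2 symbol, 5 ε)
  c|b|(ad)* → 15 transitions (4 symbol, 11 ε)
  abd(c|b|(ad)*) → 21 transitions (7 symbol, 14 ε)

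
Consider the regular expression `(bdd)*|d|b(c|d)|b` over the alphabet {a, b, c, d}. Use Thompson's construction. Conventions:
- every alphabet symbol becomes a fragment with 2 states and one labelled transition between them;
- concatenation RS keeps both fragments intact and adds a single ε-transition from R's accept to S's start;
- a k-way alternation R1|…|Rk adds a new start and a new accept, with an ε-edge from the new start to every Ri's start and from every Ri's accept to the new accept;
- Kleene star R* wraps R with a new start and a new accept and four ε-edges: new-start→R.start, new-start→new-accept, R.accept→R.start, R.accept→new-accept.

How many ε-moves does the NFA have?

19

Per subexpression:
Each of the 8 symbol leaves contributes 0 ε-transitions.
  bdd = 2 ε-transitions
  (bdd)* = 6 ε-transitions
  c|d = 4 ε-transitions
  b(c|d) = 5 ε-transitions
  (bdd)*|d|b(c|d)|b = 19 ε-transitions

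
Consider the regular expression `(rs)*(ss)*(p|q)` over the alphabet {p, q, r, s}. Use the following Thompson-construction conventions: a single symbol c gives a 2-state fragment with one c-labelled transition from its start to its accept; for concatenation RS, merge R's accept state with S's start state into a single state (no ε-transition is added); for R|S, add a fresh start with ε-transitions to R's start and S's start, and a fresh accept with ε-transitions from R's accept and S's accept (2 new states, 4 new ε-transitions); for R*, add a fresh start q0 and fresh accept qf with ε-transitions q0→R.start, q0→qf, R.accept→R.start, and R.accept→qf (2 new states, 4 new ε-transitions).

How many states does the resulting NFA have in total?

Per subexpression:
Each of the 6 symbol leaves contributes a 2-state fragment.
  rs : 3 states
  (rs)* : 5 states
  ss : 3 states
  (ss)* : 5 states
  p|q : 6 states
  (rs)*(ss)*(p|q) : 14 states

14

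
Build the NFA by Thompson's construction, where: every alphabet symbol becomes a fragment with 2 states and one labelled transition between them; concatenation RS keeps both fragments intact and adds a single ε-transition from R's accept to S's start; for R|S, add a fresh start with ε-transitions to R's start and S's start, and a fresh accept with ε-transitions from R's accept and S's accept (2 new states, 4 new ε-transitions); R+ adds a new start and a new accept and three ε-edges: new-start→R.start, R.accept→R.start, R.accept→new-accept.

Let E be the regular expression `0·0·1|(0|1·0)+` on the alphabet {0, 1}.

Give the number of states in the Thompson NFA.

18

Recursing over subexpressions:
Each of the 6 symbol leaves contributes a 2-state fragment.
  0·0·1 — 6 states
  1·0 — 4 states
  0|1·0 — 8 states
  (0|1·0)+ — 10 states
  0·0·1|(0|1·0)+ — 18 states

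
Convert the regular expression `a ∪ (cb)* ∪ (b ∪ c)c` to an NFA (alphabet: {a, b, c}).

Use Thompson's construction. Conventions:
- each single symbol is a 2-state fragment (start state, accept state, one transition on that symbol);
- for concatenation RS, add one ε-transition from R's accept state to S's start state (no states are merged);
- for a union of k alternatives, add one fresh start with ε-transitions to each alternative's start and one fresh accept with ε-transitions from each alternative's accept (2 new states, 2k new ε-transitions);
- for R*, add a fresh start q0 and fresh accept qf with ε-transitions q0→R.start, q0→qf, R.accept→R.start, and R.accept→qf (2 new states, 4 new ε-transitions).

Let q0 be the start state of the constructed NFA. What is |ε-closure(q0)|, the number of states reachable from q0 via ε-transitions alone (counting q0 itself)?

9

Work bottom-up. For each fragment F, track |ε-closure(F.start)| and whether F's accept lies in that closure (i.e. whether F accepts ε). A single-symbol fragment has closure size 1 and does not accept ε.
  cb — same as the first factor's closure: |closure| = 1
  (cb)* — new start has ε-edges to the inner start and to the new accept, so |closure| = 2 + 1 = 3
  b ∪ c — |closure| = 1 + 1 + 1 = 3 (the new accept is not ε-reachable since no branch accepts ε)
  (b ∪ c)c — same as the first factor's closure: |closure| = 3
  a ∪ (cb)* ∪ (b ∪ c)c — |closure| = 1 (new start) + (1 + 3 + 3) + 1 (new accept, since some branch ε-reaches its own accept) = 9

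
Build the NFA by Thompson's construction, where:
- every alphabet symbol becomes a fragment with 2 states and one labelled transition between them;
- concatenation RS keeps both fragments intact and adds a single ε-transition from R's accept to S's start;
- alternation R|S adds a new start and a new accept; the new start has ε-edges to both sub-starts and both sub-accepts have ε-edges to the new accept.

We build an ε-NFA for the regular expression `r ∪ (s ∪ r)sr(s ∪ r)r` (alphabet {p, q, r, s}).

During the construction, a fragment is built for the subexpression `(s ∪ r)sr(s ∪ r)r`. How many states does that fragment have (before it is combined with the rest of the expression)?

Fragment for `(s ∪ r)sr(s ∪ r)r`:
Each of the 7 symbol leaves contributes a 2-state fragment.
  s ∪ r = 6 states
  s ∪ r = 6 states
  (s ∪ r)sr(s ∪ r)r = 18 states

18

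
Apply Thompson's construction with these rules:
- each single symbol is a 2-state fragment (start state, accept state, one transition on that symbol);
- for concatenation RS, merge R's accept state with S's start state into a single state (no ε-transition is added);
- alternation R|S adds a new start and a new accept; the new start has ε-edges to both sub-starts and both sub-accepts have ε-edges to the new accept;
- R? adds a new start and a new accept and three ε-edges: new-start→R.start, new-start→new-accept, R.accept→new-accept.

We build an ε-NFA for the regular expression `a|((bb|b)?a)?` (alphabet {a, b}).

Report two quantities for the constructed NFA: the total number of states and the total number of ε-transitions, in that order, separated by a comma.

By structural recursion:
Each of the 5 symbol leaves contributes 2 states and 0 ε-transitions.
  bb : 3 states, 0 ε-transitions
  bb|b : 7 states, 4 ε-transitions
  (bb|b)? : 9 states, 7 ε-transitions
  (bb|b)?a : 10 states, 7 ε-transitions
  ((bb|b)?a)? : 12 states, 10 ε-transitions
  a|((bb|b)?a)? : 16 states, 14 ε-transitions

16, 14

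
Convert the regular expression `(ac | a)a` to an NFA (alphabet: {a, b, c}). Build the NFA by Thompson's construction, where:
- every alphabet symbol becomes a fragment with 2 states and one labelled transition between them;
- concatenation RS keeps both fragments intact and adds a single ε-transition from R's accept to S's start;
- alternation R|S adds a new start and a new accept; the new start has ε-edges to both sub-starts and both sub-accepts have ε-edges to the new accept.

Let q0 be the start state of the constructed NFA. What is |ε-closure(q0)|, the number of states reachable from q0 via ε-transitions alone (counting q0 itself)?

Work bottom-up. For each fragment F, track |ε-closure(F.start)| and whether F's accept lies in that closure (i.e. whether F accepts ε). A single-symbol fragment has closure size 1 and does not accept ε.
  ac — same as the first factor's closure: |closure| = 1
  ac | a — |closure| = 1 + 1 + 1 = 3 (the new accept is not ε-reachable since no branch accepts ε)
  (ac | a)a — |closure| equals the left operand's closure size = 3 (its accept is not ε-reachable, so the closure stops there)

3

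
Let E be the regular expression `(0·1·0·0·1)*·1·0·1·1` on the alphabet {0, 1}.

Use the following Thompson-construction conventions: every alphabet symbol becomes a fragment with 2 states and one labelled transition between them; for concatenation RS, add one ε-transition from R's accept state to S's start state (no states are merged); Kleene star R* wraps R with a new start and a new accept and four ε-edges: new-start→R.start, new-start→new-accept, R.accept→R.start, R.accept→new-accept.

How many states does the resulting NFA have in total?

Per subexpression:
Each of the 9 symbol leaves contributes a 2-state fragment.
  0·1·0·0·1 : 10 states
  (0·1·0·0·1)* : 12 states
  (0·1·0·0·1)*·1·0·1·1 : 20 states

20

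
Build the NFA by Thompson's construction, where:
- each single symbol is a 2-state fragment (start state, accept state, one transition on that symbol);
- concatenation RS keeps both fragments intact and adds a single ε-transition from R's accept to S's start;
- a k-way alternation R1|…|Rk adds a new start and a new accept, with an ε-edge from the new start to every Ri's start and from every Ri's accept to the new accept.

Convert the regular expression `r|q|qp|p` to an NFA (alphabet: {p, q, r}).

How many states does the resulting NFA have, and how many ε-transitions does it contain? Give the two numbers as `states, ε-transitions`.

Recursing over subexpressions:
Each of the 5 symbol leaves contributes 2 states and 0 ε-transitions.
  qp → 4 states, 1 ε-transition
  r|q|qp|p → 12 states, 9 ε-transitions

12, 9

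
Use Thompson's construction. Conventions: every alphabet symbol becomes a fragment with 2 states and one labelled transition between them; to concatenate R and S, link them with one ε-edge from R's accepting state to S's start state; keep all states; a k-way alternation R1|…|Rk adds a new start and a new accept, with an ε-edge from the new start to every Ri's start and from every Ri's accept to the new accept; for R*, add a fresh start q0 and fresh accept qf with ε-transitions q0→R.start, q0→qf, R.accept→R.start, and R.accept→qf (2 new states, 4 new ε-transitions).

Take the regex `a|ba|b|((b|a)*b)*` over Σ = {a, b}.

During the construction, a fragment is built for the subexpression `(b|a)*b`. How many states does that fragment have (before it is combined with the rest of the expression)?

Fragment for `(b|a)*b`:
Each of the 3 symbol leaves contributes a 2-state fragment.
  b|a — 6 states
  (b|a)* — 8 states
  (b|a)*b — 10 states

10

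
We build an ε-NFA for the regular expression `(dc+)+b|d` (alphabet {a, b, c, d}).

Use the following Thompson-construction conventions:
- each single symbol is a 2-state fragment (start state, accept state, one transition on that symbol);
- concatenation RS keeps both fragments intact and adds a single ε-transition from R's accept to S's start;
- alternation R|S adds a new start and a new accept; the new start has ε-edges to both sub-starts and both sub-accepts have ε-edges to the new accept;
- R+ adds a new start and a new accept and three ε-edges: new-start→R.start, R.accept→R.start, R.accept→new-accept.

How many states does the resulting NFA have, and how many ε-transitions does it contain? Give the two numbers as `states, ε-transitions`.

Per subexpression:
Each of the 4 symbol leaves contributes 2 states and 0 ε-transitions.
  c+ — 4 states, 3 ε-transitions
  dc+ — 6 states, 4 ε-transitions
  (dc+)+ — 8 states, 7 ε-transitions
  (dc+)+b — 10 states, 8 ε-transitions
  (dc+)+b|d — 14 states, 12 ε-transitions

14, 12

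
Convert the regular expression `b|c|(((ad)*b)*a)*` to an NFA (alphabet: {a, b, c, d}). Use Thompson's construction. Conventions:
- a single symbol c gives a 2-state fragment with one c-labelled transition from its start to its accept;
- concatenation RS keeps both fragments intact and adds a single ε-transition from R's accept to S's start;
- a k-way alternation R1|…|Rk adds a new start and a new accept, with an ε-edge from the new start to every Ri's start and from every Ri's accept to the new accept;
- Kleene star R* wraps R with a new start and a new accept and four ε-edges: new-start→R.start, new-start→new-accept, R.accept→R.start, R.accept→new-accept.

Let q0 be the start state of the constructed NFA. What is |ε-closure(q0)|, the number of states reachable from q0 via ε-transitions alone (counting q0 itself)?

13

Compute the ε-closure size of each fragment's start state recursively; a symbol fragment's start has no outgoing ε-edge, so its closure is just itself (size 1).
  ad → |closure| equals the left operand's closure size = 1 (its accept is not ε-reachable, so the closure stops there)
  (ad)* → new start has ε-edges to the inner start and to the new accept, so |closure| = 2 + 1 = 3
  (ad)*b → the left operand accepts ε, so the closure extends into the next operand (via the concat ε-link); |closure| = 3 + 1 = 4
  ((ad)*b)* → the star's fresh start ε-reaches both the body's start and the fresh accept: |closure| = 2 + 4 = 6
  ((ad)*b)*a → |closure| = 6 + 1 = 7 (closure spills across the concat boundary because the left factor accepts ε)
  (((ad)*b)*a)* → the star's fresh start ε-reaches both the body's start and the fresh accept: |closure| = 2 + 7 = 9
  b|c|(((ad)*b)*a)* → |closure| = 1 (new start) + (1 + 1 + 9) + 1 (new accept, since some branch ε-reaches its own accept) = 13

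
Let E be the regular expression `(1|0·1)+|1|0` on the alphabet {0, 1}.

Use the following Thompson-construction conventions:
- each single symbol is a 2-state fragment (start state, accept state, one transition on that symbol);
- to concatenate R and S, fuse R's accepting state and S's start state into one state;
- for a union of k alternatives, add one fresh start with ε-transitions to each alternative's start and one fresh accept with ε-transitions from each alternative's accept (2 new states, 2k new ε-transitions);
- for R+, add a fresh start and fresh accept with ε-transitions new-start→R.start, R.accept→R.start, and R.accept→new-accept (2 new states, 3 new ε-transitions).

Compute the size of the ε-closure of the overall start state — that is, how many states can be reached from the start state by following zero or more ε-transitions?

7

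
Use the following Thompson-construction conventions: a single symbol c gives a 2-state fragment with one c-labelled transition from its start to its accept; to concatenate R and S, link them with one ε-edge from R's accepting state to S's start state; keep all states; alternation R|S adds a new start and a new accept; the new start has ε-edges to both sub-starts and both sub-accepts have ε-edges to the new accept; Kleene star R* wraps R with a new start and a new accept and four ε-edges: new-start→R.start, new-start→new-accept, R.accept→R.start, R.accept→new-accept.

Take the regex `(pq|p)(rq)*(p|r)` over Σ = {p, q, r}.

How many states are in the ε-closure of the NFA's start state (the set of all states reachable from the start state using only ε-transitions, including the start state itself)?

Work bottom-up. For each fragment F, track |ε-closure(F.start)| and whether F's accept lies in that closure (i.e. whether F accepts ε). A single-symbol fragment has closure size 1 and does not accept ε.
  pq → same as the first factor's closure: |ε-closure| = 1
  pq|p → new start ε-reaches every alternative's start; none of them accept ε, so the new accept is not reached: |ε-closure| = 1 + 1 + 1 = 3
  rq → same as the first factor's closure: |ε-closure| = 1
  (rq)* → |ε-closure| = 1 (new start) + 1 (body) + 1 (new accept) = 3
  p|r → |ε-closure| = 1 + 1 + 1 = 3 (the new accept is not ε-reachable since no branch accepts ε)
  (pq|p)(rq)*(p|r) → same as the first factor's closure: |ε-closure| = 3

3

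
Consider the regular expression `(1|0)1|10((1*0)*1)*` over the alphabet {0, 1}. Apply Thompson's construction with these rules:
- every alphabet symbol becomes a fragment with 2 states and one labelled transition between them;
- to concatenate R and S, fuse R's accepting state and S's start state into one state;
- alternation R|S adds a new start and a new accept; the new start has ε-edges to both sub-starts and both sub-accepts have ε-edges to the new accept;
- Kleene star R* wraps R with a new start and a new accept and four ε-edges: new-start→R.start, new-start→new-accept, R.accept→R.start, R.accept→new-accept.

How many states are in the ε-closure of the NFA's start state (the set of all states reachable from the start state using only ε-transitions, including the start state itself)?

5

Let C(F) = |ε-closure(F.start)| within fragment F, and note whether F accepts ε. Symbol fragments have C = 1 and do not accept ε. Then:
  1|0 : new start ε-reaches every alternative's start; none of them accept ε, so the new accept is not reached: |closure| = 1 + 1 + 1 = 3
  (1|0)1 : |closure| equals the left operand's closure size = 3 (its accept is not ε-reachable, so the closure stops there)
  1* : the star's fresh start ε-reaches both the body's start and the fresh accept: |closure| = 2 + 1 = 3
  1*0 : the left operand accepts ε, so the closure extends into the next operand (the shared merged state is already counted); |closure| = 3 + (1−1) = 3
  (1*0)* : new start has ε-edges to the inner start and to the new accept, so |closure| = 2 + 3 = 5
  (1*0)*1 : |closure| = 5 + (1−1) = 5 (closure spills across the concat boundary because the left factor accepts ε)
  ((1*0)*1)* : the star's fresh start ε-reaches both the body's start and the fresh accept: |closure| = 2 + 5 = 7
  10((1*0)*1)* : same as the first factor's closure: |closure| = 1
  (1|0)1|10((1*0)*1)* : |closure| = 1 + 3 + 1 = 5 (the new accept is not ε-reachable since no branch accepts ε)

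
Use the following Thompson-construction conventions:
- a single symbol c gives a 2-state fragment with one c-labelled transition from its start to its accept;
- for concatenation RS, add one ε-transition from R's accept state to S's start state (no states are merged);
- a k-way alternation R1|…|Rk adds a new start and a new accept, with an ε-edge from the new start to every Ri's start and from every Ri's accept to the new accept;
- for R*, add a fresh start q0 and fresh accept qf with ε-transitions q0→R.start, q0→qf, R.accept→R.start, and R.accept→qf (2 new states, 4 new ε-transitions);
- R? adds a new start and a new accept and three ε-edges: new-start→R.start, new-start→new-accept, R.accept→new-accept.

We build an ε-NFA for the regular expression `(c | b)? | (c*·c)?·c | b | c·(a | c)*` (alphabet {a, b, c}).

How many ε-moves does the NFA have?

Bottom-up over the parse tree:
Each of the 9 symbol leaves contributes 0 ε-transitions.
  c | b → 4 ε-transitions
  (c | b)? → 7 ε-transitions
  c* → 4 ε-transitions
  c*·c → 5 ε-transitions
  (c*·c)? → 8 ε-transitions
  (c*·c)?·c → 9 ε-transitions
  a | c → 4 ε-transitions
  (a | c)* → 8 ε-transitions
  c·(a | c)* → 9 ε-transitions
  (c | b)? | (c*·c)?·c | b | c·(a | c)* → 33 ε-transitions

33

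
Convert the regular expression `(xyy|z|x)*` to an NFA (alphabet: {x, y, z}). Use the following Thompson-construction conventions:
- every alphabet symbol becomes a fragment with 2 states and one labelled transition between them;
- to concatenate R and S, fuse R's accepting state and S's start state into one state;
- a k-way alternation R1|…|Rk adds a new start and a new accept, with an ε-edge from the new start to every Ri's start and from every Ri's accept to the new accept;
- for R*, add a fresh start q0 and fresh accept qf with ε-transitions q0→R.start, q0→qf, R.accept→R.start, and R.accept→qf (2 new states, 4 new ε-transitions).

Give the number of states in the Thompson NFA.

12

By structural recursion:
Each of the 5 symbol leaves contributes a 2-state fragment.
  xyy : 4 states
  xyy|z|x : 10 states
  (xyy|z|x)* : 12 states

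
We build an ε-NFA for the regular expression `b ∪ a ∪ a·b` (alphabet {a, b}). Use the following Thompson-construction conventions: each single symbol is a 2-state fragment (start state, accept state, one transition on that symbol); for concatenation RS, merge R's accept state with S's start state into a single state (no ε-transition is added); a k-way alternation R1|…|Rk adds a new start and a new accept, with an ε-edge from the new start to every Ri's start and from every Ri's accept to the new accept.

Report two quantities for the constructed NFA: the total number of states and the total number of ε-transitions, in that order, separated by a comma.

9, 6

Bottom-up over the parse tree:
Each of the 4 symbol leaves contributes 2 states and 0 ε-transitions.
  a·b = 3 states, 0 ε-transitions
  b ∪ a ∪ a·b = 9 states, 6 ε-transitions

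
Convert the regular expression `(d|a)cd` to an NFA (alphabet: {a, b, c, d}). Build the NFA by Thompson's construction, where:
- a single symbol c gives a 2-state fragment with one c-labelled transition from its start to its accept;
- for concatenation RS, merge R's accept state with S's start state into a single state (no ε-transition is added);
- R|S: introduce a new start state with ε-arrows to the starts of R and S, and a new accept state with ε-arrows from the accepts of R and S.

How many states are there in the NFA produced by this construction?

Bottom-up over the parse tree:
Each of the 4 symbol leaves contributes a 2-state fragment.
  d|a → 6 states
  (d|a)cd → 8 states

8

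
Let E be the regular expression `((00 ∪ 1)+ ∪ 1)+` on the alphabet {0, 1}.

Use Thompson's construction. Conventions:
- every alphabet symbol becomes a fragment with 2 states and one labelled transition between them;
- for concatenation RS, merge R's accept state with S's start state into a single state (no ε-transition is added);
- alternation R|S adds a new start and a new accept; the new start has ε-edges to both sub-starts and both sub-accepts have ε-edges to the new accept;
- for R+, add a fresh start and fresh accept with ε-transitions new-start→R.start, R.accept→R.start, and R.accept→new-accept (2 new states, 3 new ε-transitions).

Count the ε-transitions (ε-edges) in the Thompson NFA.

Bottom-up over the parse tree:
Each of the 4 symbol leaves contributes 0 ε-transitions.
  00 = 0 ε-transitions
  00 ∪ 1 = 4 ε-transitions
  (00 ∪ 1)+ = 7 ε-transitions
  (00 ∪ 1)+ ∪ 1 = 11 ε-transitions
  ((00 ∪ 1)+ ∪ 1)+ = 14 ε-transitions

14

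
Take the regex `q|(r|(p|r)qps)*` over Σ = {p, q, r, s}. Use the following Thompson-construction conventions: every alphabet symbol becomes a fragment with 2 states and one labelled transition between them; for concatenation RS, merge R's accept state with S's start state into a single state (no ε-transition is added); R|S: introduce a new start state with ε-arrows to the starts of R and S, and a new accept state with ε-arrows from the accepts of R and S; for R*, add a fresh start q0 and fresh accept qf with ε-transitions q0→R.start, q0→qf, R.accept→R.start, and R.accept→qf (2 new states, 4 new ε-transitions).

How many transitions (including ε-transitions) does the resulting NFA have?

23

Building bottom-up:
Each of the 7 symbol leaves contributes 1 transition (1 symbol, 0 ε).
  p|r — 6 transitions (2 symbol, 4 ε)
  (p|r)qps — 9 transitions (5 symbol, 4 ε)
  r|(p|r)qps — 14 transitions (6 symbol, 8 ε)
  (r|(p|r)qps)* — 18 transitions (6 symbol, 12 ε)
  q|(r|(p|r)qps)* — 23 transitions (7 symbol, 16 ε)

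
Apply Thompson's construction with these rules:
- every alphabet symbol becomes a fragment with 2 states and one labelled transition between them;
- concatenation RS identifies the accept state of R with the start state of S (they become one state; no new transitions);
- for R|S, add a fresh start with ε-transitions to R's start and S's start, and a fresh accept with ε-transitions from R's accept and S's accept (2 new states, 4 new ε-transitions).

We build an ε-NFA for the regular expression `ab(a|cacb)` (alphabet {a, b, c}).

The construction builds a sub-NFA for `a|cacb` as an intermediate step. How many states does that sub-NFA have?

9

Fragment for `a|cacb`:
Each of the 5 symbol leaves contributes a 2-state fragment.
  cacb → 5 states
  a|cacb → 9 states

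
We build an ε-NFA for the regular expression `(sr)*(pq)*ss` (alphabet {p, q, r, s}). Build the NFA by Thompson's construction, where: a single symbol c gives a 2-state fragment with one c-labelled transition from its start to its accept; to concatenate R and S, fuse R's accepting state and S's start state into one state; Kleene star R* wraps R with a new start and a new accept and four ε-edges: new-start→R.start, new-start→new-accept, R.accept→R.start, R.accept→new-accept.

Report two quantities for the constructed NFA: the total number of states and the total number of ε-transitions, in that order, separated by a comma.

11, 8

By structural recursion:
Each of the 6 symbol leaves contributes 2 states and 0 ε-transitions.
  sr = 3 states, 0 ε-transitions
  (sr)* = 5 states, 4 ε-transitions
  pq = 3 states, 0 ε-transitions
  (pq)* = 5 states, 4 ε-transitions
  (sr)*(pq)*ss = 11 states, 8 ε-transitions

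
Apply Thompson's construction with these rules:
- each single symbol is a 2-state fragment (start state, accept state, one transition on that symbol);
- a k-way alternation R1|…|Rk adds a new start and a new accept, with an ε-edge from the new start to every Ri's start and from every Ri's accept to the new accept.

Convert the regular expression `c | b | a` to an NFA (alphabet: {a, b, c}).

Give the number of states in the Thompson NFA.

8

By structural recursion:
Each of the 3 symbol leaves contributes a 2-state fragment.
  c | b | a = 8 states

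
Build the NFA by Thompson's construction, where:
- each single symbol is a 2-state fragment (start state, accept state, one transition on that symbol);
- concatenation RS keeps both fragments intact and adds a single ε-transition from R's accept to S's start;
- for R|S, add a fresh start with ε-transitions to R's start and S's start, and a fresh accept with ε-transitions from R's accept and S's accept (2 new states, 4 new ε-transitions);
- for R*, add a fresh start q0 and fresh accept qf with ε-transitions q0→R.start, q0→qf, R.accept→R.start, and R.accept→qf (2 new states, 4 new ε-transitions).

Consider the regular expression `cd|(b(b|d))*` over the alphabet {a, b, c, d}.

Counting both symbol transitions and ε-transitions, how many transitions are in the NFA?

Per subexpression:
Each of the 5 symbol leaves contributes 1 transition (1 symbol, 0 ε).
  cd — 3 transitions (2 symbol, 1 ε)
  b|d — 6 transitions (2 symbol, 4 ε)
  b(b|d) — 8 transitions (3 symbol, 5 ε)
  (b(b|d))* — 12 transitions (3 symbol, 9 ε)
  cd|(b(b|d))* — 19 transitions (5 symbol, 14 ε)

19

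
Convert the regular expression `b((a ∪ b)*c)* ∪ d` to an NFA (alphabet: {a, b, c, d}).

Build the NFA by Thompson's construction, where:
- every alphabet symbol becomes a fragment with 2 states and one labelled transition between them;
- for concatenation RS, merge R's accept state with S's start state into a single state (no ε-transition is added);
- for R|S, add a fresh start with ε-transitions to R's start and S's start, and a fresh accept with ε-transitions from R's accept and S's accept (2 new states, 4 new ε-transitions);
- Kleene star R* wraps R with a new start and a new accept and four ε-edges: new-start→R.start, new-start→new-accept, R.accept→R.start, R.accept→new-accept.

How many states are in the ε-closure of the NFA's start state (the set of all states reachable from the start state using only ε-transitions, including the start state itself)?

3

Work bottom-up. For each fragment F, track |ε-closure(F.start)| and whether F's accept lies in that closure (i.e. whether F accepts ε). A single-symbol fragment has closure size 1 and does not accept ε.
  a ∪ b : new start ε-reaches every alternative's start; none of them accept ε, so the new accept is not reached: C = 1 + 1 + 1 = 3
  (a ∪ b)* : C = 1 (new start) + 3 (body) + 1 (new accept) = 5
  (a ∪ b)*c : C = 5 + (1−1) = 5 (closure spills across the concat boundary because the left factor accepts ε)
  ((a ∪ b)*c)* : new start has ε-edges to the inner start and to the new accept, so C = 2 + 5 = 7
  b((a ∪ b)*c)* : same as the first factor's closure: C = 1
  b((a ∪ b)*c)* ∪ d : C = 1 + 1 + 1 = 3 (the new accept is not ε-reachable since no branch accepts ε)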